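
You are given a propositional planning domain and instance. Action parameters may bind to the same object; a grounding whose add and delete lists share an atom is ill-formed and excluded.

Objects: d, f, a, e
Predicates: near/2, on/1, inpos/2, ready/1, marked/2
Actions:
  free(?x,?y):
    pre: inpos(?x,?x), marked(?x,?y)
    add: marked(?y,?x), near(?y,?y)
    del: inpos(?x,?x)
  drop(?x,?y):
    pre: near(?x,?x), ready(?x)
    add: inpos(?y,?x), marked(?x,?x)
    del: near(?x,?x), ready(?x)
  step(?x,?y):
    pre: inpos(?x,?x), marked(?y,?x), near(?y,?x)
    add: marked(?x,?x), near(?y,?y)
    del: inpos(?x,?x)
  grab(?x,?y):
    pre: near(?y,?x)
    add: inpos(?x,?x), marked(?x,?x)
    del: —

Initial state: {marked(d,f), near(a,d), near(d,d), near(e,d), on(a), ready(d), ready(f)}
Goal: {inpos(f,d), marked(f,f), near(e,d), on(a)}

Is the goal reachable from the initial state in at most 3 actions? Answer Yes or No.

No

1. drop(d,f)  →  {inpos(f,d), marked(d,d), marked(d,f), near(a,d), near(e,d), on(a), ready(f)}
2. grab(d,a)  →  {inpos(d,d), inpos(f,d), marked(d,d), marked(d,f), near(a,d), near(e,d), on(a), ready(f)}
3. free(d,f)  →  {inpos(f,d), marked(d,d), marked(d,f), marked(f,d), near(a,d), near(e,d), near(f,f), on(a), ready(f)}
4. drop(f,d)  →  {inpos(d,f), inpos(f,d), marked(d,d), marked(d,f), marked(f,d), marked(f,f), near(a,d), near(e,d), on(a)}
optimal plan length = 4; 4 > 3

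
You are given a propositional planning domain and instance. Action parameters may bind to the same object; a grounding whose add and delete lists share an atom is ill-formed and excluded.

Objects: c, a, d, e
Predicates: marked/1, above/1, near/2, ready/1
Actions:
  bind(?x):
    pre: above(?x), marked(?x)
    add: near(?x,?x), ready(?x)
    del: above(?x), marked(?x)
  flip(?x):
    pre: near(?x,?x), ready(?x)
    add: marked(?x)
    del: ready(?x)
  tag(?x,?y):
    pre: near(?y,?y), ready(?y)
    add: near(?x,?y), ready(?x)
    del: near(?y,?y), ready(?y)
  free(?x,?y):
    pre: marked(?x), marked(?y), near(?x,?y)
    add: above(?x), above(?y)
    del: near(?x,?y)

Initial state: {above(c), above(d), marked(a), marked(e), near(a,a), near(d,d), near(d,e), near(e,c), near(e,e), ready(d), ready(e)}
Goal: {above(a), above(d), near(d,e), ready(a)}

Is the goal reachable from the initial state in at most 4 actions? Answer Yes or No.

1. tag(a,d)  →  {above(c), above(d), marked(a), marked(e), near(a,a), near(a,d), near(d,e), near(e,c), near(e,e), ready(a), ready(e)}
2. free(a,a)  →  {above(a), above(c), above(d), marked(a), marked(e), near(a,d), near(d,e), near(e,c), near(e,e), ready(a), ready(e)}
optimal plan length = 2; 2 ≤ 4

Yes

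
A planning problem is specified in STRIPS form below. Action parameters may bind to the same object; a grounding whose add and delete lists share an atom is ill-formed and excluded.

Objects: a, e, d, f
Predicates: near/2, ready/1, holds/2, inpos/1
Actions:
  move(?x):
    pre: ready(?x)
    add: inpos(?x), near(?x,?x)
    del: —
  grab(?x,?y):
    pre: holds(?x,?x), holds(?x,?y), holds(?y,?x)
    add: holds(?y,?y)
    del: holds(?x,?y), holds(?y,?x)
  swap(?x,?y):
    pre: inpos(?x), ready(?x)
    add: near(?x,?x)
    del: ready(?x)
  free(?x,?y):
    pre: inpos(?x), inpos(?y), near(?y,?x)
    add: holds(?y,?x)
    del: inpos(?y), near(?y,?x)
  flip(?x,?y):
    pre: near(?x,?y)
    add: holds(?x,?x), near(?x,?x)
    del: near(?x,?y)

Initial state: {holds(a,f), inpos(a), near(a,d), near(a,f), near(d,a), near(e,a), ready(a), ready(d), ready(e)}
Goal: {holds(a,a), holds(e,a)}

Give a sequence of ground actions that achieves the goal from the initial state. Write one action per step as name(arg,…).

move(e); free(a,e); flip(a,d)

1. move(e)  →  {holds(a,f), inpos(a), inpos(e), near(a,d), near(a,f), near(d,a), near(e,a), near(e,e), ready(a), ready(d), ready(e)}
2. free(a,e)  →  {holds(a,f), holds(e,a), inpos(a), near(a,d), near(a,f), near(d,a), near(e,e), ready(a), ready(d), ready(e)}
3. flip(a,d)  →  {holds(a,a), holds(a,f), holds(e,a), inpos(a), near(a,a), near(a,f), near(d,a), near(e,e), ready(a), ready(d), ready(e)}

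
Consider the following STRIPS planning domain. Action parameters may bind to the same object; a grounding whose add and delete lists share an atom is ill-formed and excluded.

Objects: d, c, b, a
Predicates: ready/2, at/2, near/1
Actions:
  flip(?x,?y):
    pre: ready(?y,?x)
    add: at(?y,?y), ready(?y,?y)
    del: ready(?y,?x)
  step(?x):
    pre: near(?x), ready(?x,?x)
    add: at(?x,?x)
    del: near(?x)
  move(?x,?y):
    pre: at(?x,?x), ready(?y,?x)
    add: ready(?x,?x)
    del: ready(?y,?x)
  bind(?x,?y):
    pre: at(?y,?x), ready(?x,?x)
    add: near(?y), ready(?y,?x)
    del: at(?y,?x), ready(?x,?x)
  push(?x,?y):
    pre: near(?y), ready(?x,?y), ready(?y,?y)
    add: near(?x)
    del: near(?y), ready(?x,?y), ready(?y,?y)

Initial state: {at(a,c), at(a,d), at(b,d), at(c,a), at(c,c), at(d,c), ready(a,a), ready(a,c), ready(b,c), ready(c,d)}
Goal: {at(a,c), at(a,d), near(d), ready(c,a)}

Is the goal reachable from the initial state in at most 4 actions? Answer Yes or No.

Yes

1. flip(d,c)  →  {at(a,c), at(a,d), at(b,d), at(c,a), at(c,c), at(d,c), ready(a,a), ready(a,c), ready(b,c), ready(c,c)}
2. bind(c,d)  →  {at(a,c), at(a,d), at(b,d), at(c,a), at(c,c), near(d), ready(a,a), ready(a,c), ready(b,c), ready(d,c)}
3. bind(a,c)  →  {at(a,c), at(a,d), at(b,d), at(c,c), near(c), near(d), ready(a,c), ready(b,c), ready(c,a), ready(d,c)}
optimal plan length = 3; 3 ≤ 4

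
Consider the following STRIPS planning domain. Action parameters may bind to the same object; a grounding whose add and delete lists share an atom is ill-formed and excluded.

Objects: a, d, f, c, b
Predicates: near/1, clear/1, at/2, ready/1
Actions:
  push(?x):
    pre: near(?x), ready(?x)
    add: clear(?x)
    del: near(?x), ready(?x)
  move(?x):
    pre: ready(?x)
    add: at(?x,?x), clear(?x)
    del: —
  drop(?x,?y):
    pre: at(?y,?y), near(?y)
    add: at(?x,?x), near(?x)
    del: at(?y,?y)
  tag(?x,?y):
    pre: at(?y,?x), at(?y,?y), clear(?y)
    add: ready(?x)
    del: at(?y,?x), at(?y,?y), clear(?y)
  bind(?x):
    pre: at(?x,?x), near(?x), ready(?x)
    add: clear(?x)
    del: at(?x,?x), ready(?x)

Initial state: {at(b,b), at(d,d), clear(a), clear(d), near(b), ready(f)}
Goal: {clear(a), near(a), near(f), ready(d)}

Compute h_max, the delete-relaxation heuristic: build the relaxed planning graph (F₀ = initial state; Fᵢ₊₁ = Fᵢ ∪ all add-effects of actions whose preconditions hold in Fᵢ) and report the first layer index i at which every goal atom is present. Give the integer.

F0 = init (6 atoms)
F1 = F0 ∪ {at(a,a), at(c,c), at(f,f), clear(f), near(a), near(c), near(d), near(f), ready(d)}  (15 atoms)
goal ⊆ F1  ⇒  h_max = 1

1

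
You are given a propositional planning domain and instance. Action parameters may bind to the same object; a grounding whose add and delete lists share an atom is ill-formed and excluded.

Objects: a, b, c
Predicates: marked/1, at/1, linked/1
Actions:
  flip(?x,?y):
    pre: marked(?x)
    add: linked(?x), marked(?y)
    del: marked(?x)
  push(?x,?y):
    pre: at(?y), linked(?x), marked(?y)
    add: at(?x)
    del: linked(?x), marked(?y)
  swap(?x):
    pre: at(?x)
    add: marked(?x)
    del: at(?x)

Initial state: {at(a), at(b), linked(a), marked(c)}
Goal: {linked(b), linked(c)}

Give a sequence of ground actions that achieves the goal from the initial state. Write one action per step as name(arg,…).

1. flip(c,b)  →  {at(a), at(b), linked(a), linked(c), marked(b)}
2. flip(b,a)  →  {at(a), at(b), linked(a), linked(b), linked(c), marked(a)}

flip(c,b); flip(b,a)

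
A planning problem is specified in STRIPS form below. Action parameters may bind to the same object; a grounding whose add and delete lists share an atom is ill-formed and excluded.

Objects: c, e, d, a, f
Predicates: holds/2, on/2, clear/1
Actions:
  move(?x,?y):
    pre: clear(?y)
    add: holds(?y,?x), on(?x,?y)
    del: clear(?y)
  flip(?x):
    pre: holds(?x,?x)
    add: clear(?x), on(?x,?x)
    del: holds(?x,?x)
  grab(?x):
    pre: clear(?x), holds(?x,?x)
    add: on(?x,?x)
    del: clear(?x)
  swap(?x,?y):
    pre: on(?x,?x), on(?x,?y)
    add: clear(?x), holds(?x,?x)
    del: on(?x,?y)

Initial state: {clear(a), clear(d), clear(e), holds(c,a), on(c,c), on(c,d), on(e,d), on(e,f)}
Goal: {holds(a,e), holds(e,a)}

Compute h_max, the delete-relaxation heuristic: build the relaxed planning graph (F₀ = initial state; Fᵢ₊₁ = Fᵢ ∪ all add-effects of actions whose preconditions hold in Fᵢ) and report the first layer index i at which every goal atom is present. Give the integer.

F0 = init (8 atoms)
F1 = F0 ∪ {clear(c), holds(a,a), holds(a,c), holds(a,d), holds(a,e), holds(a,f), holds(c,c), holds(d,a), holds(d,c), holds(d,d), holds(d,e), holds(d,f), holds(e,a), holds(e,c), holds(e,d), holds(e,e), holds(e,f), on(a,a), on(a,d), on(a,e), on(c,a), on(c,e), on(d,a), on(d,d), on(d,e), on(e,a), on(e,e), on(f,a), on(f,d), on(f,e)}  (38 atoms)
goal ⊆ F1  ⇒  h_max = 1

1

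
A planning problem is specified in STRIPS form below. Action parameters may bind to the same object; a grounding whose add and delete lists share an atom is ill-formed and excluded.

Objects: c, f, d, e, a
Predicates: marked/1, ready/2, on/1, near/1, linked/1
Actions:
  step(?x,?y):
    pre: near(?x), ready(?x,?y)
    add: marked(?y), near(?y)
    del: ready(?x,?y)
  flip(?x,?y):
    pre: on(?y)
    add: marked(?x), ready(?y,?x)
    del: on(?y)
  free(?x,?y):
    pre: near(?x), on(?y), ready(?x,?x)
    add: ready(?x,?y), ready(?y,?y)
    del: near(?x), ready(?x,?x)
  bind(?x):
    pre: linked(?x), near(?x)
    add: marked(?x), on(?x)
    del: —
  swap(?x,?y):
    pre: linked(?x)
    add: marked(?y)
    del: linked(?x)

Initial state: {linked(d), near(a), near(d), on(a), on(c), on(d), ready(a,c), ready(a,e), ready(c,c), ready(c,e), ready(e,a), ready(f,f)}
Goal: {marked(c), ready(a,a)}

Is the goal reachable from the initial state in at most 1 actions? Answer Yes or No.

No

1. step(a,c)  →  {linked(d), marked(c), near(a), near(c), near(d), on(a), on(c), on(d), ready(a,e), ready(c,c), ready(c,e), ready(e,a), ready(f,f)}
2. flip(a,a)  →  {linked(d), marked(a), marked(c), near(a), near(c), near(d), on(c), on(d), ready(a,a), ready(a,e), ready(c,c), ready(c,e), ready(e,a), ready(f,f)}
optimal plan length = 2; 2 > 1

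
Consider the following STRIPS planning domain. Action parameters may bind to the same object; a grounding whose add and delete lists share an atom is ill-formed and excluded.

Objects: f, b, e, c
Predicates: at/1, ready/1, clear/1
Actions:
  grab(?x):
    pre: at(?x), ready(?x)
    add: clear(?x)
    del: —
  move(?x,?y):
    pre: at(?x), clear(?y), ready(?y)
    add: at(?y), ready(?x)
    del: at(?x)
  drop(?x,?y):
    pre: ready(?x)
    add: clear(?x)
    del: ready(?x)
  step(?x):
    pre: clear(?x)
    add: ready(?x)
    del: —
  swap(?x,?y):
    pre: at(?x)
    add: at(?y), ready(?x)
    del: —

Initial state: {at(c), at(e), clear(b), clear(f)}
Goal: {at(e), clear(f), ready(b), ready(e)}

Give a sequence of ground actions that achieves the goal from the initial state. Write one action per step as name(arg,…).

step(b); swap(e,f)

1. step(b)  →  {at(c), at(e), clear(b), clear(f), ready(b)}
2. swap(e,f)  →  {at(c), at(e), at(f), clear(b), clear(f), ready(b), ready(e)}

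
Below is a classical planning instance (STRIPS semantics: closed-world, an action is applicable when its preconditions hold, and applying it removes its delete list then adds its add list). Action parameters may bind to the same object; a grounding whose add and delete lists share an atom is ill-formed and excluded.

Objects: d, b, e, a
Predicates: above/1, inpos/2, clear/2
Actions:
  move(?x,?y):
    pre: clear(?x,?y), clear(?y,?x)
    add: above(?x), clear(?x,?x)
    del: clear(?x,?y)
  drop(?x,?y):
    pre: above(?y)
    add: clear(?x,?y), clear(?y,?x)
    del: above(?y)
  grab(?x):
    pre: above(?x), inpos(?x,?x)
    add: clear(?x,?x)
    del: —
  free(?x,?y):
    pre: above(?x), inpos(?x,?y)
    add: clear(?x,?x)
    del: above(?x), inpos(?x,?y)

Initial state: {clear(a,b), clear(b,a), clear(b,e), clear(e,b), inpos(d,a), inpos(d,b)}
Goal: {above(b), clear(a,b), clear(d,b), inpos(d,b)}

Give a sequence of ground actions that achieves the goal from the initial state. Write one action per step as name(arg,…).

1. move(b,e)  →  {above(b), clear(a,b), clear(b,a), clear(b,b), clear(e,b), inpos(d,a), inpos(d,b)}
2. drop(d,b)  →  {clear(a,b), clear(b,a), clear(b,b), clear(b,d), clear(d,b), clear(e,b), inpos(d,a), inpos(d,b)}
3. move(b,d)  →  {above(b), clear(a,b), clear(b,a), clear(b,b), clear(d,b), clear(e,b), inpos(d,a), inpos(d,b)}

move(b,e); drop(d,b); move(b,d)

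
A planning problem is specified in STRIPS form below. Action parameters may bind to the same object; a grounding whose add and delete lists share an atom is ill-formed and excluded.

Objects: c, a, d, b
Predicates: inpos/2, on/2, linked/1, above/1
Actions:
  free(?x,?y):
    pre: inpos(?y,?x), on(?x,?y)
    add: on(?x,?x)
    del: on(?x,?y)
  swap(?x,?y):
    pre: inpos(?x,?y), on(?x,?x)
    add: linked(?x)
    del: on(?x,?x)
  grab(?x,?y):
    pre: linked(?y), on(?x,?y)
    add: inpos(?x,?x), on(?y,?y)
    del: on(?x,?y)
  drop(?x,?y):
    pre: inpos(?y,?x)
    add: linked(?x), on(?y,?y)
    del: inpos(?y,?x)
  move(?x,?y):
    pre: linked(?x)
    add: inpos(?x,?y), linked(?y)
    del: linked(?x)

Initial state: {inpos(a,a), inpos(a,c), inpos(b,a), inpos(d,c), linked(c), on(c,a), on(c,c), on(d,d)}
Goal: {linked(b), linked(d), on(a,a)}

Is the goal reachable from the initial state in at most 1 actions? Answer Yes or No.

1. swap(d,c)  →  {inpos(a,a), inpos(a,c), inpos(b,a), inpos(d,c), linked(c), linked(d), on(c,a), on(c,c)}
2. drop(c,a)  →  {inpos(a,a), inpos(b,a), inpos(d,c), linked(c), linked(d), on(a,a), on(c,a), on(c,c)}
3. move(c,b)  →  {inpos(a,a), inpos(b,a), inpos(c,b), inpos(d,c), linked(b), linked(d), on(a,a), on(c,a), on(c,c)}
optimal plan length = 3; 3 > 1

No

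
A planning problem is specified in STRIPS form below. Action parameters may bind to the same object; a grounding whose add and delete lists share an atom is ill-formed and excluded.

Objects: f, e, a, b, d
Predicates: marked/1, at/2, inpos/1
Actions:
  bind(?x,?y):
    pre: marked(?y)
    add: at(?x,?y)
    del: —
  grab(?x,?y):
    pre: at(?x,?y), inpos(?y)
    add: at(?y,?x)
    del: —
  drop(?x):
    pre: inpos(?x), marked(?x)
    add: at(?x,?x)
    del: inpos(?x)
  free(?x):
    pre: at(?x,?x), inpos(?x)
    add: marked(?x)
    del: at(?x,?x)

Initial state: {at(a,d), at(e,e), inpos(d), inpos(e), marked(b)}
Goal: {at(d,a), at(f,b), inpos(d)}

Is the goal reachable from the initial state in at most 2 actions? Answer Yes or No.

1. bind(f,b)  →  {at(a,d), at(e,e), at(f,b), inpos(d), inpos(e), marked(b)}
2. grab(a,d)  →  {at(a,d), at(d,a), at(e,e), at(f,b), inpos(d), inpos(e), marked(b)}
optimal plan length = 2; 2 ≤ 2

Yes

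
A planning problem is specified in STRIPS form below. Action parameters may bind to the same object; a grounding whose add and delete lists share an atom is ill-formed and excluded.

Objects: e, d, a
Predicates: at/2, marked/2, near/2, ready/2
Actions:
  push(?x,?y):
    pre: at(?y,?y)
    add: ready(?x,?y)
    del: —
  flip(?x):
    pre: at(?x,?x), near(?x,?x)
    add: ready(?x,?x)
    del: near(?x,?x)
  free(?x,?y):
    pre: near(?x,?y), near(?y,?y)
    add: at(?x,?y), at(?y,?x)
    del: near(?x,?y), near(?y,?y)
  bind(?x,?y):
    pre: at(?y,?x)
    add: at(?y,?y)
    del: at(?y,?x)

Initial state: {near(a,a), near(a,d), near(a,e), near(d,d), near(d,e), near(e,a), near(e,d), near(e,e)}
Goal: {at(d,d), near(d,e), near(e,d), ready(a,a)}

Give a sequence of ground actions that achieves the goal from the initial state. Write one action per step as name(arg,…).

1. free(d,d)  →  {at(d,d), near(a,a), near(a,d), near(a,e), near(d,e), near(e,a), near(e,d), near(e,e)}
2. free(a,a)  →  {at(a,a), at(d,d), near(a,d), near(a,e), near(d,e), near(e,a), near(e,d), near(e,e)}
3. push(a,a)  →  {at(a,a), at(d,d), near(a,d), near(a,e), near(d,e), near(e,a), near(e,d), near(e,e), ready(a,a)}

free(d,d); free(a,a); push(a,a)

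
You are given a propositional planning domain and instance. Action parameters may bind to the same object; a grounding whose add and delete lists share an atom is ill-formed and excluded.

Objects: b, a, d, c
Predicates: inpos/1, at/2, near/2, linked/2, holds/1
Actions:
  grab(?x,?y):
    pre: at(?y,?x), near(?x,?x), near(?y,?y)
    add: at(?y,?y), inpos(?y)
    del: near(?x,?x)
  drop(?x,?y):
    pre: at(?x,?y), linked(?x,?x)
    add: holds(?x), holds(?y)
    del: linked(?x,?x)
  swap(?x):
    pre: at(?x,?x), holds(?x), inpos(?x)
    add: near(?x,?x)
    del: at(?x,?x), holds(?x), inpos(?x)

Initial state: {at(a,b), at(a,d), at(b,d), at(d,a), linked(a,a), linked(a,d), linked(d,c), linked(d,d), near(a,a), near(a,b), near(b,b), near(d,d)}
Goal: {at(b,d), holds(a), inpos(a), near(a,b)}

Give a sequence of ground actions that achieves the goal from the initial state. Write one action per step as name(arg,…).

grab(b,a); drop(a,b)

1. grab(b,a)  →  {at(a,a), at(a,b), at(a,d), at(b,d), at(d,a), inpos(a), linked(a,a), linked(a,d), linked(d,c), linked(d,d), near(a,a), near(a,b), near(d,d)}
2. drop(a,b)  →  {at(a,a), at(a,b), at(a,d), at(b,d), at(d,a), holds(a), holds(b), inpos(a), linked(a,d), linked(d,c), linked(d,d), near(a,a), near(a,b), near(d,d)}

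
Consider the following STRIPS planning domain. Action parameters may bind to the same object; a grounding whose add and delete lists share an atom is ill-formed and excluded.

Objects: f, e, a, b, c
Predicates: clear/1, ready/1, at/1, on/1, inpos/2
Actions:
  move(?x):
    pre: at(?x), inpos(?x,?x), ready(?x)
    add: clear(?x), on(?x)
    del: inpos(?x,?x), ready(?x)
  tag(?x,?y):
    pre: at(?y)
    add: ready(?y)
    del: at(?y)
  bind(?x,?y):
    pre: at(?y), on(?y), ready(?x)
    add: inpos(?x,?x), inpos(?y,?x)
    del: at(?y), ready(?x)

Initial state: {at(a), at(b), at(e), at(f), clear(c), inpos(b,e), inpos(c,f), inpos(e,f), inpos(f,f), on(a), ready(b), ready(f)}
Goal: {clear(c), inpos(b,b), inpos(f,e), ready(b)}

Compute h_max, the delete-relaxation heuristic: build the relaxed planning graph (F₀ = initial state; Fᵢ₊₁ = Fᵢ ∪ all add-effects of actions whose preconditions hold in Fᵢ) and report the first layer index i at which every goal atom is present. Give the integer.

2

F0 = init (12 atoms)
F1 = F0 ∪ {clear(f), inpos(a,b), inpos(a,f), inpos(b,b), on(f), ready(a), ready(e)}  (19 atoms)
F2 = F1 ∪ {clear(b), inpos(a,a), inpos(a,e), inpos(e,e), inpos(f,a), inpos(f,b), inpos(f,e), on(b)}  (27 atoms)
goal ⊆ F2  ⇒  h_max = 2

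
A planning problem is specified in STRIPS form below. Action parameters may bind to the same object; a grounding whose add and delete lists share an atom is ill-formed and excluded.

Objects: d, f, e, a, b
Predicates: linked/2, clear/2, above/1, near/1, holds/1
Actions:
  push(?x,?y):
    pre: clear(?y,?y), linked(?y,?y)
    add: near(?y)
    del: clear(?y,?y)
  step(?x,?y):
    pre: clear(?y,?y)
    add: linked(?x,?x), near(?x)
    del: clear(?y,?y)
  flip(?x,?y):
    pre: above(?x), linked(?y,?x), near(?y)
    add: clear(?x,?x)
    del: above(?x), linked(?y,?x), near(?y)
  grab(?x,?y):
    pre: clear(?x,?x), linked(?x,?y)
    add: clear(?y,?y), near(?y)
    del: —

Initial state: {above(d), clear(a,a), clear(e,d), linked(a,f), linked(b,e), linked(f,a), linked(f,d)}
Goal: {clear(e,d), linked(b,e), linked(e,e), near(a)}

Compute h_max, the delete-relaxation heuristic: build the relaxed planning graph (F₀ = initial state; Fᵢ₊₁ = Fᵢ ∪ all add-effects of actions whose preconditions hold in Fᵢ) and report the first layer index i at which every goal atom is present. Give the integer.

1

F0 = init (7 atoms)
F1 = F0 ∪ {clear(f,f), linked(a,a), linked(b,b), linked(d,d), linked(e,e), linked(f,f), near(a), near(b), near(d), near(e), near(f)}  (18 atoms)
goal ⊆ F1  ⇒  h_max = 1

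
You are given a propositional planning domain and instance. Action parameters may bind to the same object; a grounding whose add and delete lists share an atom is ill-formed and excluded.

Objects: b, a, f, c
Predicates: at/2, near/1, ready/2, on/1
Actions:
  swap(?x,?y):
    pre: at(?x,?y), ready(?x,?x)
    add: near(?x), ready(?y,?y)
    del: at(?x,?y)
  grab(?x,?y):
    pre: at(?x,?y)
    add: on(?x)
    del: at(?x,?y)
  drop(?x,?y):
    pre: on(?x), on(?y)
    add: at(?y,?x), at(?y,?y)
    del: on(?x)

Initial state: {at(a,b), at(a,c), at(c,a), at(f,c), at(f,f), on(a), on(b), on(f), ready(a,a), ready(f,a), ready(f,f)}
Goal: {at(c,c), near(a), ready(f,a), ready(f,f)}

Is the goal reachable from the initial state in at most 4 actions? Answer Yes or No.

Yes

1. swap(a,b)  →  {at(a,c), at(c,a), at(f,c), at(f,f), near(a), on(a), on(b), on(f), ready(a,a), ready(b,b), ready(f,a), ready(f,f)}
2. grab(c,a)  →  {at(a,c), at(f,c), at(f,f), near(a), on(a), on(b), on(c), on(f), ready(a,a), ready(b,b), ready(f,a), ready(f,f)}
3. drop(b,c)  →  {at(a,c), at(c,b), at(c,c), at(f,c), at(f,f), near(a), on(a), on(c), on(f), ready(a,a), ready(b,b), ready(f,a), ready(f,f)}
optimal plan length = 3; 3 ≤ 4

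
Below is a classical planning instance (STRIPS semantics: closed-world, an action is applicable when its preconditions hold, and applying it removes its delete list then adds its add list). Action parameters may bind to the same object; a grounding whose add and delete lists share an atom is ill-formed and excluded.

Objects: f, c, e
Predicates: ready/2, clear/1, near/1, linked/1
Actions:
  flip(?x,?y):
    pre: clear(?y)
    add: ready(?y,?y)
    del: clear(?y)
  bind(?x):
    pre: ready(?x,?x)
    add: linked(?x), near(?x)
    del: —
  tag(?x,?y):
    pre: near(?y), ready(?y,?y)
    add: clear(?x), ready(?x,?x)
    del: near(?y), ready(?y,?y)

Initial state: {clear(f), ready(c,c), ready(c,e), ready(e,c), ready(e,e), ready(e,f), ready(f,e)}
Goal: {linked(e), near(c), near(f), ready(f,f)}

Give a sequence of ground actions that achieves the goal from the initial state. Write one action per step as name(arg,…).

1. flip(f,f)  →  {ready(c,c), ready(c,e), ready(e,c), ready(e,e), ready(e,f), ready(f,e), ready(f,f)}
2. bind(f)  →  {linked(f), near(f), ready(c,c), ready(c,e), ready(e,c), ready(e,e), ready(e,f), ready(f,e), ready(f,f)}
3. bind(c)  →  {linked(c), linked(f), near(c), near(f), ready(c,c), ready(c,e), ready(e,c), ready(e,e), ready(e,f), ready(f,e), ready(f,f)}
4. bind(e)  →  {linked(c), linked(e), linked(f), near(c), near(e), near(f), ready(c,c), ready(c,e), ready(e,c), ready(e,e), ready(e,f), ready(f,e), ready(f,f)}

flip(f,f); bind(f); bind(c); bind(e)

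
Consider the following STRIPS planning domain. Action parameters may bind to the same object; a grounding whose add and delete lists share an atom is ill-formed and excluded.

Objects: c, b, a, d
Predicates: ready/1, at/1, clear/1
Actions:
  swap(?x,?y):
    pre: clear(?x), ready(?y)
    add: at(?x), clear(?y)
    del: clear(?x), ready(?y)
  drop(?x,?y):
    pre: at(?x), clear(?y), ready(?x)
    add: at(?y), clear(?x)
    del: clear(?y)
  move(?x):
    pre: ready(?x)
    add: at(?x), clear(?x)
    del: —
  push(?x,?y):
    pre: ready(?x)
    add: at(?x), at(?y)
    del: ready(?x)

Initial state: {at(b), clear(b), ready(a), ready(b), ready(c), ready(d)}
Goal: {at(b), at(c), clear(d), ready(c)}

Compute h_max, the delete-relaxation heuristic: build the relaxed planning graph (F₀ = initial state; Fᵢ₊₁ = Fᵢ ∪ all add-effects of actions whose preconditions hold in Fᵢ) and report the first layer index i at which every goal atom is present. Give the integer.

F0 = init (6 atoms)
F1 = F0 ∪ {at(a), at(c), at(d), clear(a), clear(c), clear(d)}  (12 atoms)
goal ⊆ F1  ⇒  h_max = 1

1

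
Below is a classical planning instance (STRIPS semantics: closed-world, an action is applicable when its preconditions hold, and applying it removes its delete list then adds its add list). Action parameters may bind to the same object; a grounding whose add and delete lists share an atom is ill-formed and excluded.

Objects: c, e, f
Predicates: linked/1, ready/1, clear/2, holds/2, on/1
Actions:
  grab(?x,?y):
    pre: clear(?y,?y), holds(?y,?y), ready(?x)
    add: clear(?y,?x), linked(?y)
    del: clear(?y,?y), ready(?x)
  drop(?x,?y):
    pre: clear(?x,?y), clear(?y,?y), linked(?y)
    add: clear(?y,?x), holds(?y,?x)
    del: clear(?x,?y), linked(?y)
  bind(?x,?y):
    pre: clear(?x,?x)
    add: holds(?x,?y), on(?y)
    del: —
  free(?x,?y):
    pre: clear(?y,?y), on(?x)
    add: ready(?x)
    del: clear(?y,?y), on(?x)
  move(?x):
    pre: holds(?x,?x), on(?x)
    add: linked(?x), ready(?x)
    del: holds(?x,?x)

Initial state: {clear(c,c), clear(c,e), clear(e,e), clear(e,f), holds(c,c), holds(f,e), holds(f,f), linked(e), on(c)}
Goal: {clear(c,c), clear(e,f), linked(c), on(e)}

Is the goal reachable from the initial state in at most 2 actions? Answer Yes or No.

Yes

1. bind(c,e)  →  {clear(c,c), clear(c,e), clear(e,e), clear(e,f), holds(c,c), holds(c,e), holds(f,e), holds(f,f), linked(e), on(c), on(e)}
2. move(c)  →  {clear(c,c), clear(c,e), clear(e,e), clear(e,f), holds(c,e), holds(f,e), holds(f,f), linked(c), linked(e), on(c), on(e), ready(c)}
optimal plan length = 2; 2 ≤ 2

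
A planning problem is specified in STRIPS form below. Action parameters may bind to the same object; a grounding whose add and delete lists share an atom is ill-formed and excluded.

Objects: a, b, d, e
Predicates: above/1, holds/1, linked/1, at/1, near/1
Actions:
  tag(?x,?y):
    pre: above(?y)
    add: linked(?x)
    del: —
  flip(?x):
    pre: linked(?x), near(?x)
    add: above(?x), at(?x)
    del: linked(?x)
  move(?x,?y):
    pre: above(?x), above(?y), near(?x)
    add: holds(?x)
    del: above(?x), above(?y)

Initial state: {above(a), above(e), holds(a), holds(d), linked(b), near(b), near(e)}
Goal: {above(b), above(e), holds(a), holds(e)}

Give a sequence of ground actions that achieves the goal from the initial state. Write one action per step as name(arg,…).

tag(e,a); flip(b); move(e,a); flip(e)

1. tag(e,a)  →  {above(a), above(e), holds(a), holds(d), linked(b), linked(e), near(b), near(e)}
2. flip(b)  →  {above(a), above(b), above(e), at(b), holds(a), holds(d), linked(e), near(b), near(e)}
3. move(e,a)  →  {above(b), at(b), holds(a), holds(d), holds(e), linked(e), near(b), near(e)}
4. flip(e)  →  {above(b), above(e), at(b), at(e), holds(a), holds(d), holds(e), near(b), near(e)}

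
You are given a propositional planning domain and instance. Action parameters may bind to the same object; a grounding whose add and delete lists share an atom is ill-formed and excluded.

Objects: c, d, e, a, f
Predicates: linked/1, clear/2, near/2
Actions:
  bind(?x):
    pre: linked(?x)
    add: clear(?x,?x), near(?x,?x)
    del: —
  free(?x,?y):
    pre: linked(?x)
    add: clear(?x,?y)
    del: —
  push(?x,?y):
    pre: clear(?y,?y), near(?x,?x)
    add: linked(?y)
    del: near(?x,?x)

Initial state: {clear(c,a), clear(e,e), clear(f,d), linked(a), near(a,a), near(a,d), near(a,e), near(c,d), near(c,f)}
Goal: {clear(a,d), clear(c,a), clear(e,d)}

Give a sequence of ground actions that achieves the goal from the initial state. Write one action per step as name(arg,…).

1. free(a,d)  →  {clear(a,d), clear(c,a), clear(e,e), clear(f,d), linked(a), near(a,a), near(a,d), near(a,e), near(c,d), near(c,f)}
2. push(a,e)  →  {clear(a,d), clear(c,a), clear(e,e), clear(f,d), linked(a), linked(e), near(a,d), near(a,e), near(c,d), near(c,f)}
3. free(e,d)  →  {clear(a,d), clear(c,a), clear(e,d), clear(e,e), clear(f,d), linked(a), linked(e), near(a,d), near(a,e), near(c,d), near(c,f)}

free(a,d); push(a,e); free(e,d)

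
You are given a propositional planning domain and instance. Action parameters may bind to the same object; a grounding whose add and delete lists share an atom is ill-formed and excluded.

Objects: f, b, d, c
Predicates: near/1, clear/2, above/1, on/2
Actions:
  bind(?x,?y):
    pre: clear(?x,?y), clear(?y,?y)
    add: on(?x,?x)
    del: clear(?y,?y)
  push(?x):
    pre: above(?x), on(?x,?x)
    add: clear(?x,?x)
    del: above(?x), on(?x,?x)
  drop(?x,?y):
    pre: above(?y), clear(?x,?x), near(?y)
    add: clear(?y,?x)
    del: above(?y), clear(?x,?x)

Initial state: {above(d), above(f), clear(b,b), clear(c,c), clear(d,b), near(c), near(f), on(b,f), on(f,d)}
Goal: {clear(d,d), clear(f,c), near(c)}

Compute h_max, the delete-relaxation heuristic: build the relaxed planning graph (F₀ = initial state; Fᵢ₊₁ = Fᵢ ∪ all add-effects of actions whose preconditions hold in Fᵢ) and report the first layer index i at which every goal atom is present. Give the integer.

2

F0 = init (9 atoms)
F1 = F0 ∪ {clear(f,b), clear(f,c), on(b,b), on(c,c), on(d,d)}  (14 atoms)
F2 = F1 ∪ {clear(d,d), on(f,f)}  (16 atoms)
goal ⊆ F2  ⇒  h_max = 2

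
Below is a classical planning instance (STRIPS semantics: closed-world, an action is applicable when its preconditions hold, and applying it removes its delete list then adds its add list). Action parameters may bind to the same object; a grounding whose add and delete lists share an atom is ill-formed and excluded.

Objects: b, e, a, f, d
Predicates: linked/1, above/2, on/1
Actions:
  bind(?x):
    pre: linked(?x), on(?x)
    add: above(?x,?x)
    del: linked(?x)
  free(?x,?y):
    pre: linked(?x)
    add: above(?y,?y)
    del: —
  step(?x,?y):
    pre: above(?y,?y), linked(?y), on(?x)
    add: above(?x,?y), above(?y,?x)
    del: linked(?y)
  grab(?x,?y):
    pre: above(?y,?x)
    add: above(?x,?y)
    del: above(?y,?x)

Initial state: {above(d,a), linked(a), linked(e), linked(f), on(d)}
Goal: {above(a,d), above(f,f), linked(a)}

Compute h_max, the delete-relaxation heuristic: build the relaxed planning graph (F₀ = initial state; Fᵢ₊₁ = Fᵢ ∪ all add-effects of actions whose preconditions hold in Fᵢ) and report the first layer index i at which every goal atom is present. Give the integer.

1

F0 = init (5 atoms)
F1 = F0 ∪ {above(a,a), above(a,d), above(b,b), above(d,d), above(e,e), above(f,f)}  (11 atoms)
goal ⊆ F1  ⇒  h_max = 1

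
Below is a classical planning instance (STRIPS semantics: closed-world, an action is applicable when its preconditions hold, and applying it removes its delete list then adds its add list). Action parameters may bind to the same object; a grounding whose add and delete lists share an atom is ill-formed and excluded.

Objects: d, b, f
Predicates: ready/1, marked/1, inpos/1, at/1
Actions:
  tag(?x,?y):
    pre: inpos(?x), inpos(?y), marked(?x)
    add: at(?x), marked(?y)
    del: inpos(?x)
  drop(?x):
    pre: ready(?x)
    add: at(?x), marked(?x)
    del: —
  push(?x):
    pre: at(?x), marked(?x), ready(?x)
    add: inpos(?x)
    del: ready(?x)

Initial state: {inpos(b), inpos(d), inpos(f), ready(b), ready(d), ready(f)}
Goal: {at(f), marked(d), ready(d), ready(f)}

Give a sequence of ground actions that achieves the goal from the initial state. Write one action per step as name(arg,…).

1. drop(d)  →  {at(d), inpos(b), inpos(d), inpos(f), marked(d), ready(b), ready(d), ready(f)}
2. drop(f)  →  {at(d), at(f), inpos(b), inpos(d), inpos(f), marked(d), marked(f), ready(b), ready(d), ready(f)}

drop(d); drop(f)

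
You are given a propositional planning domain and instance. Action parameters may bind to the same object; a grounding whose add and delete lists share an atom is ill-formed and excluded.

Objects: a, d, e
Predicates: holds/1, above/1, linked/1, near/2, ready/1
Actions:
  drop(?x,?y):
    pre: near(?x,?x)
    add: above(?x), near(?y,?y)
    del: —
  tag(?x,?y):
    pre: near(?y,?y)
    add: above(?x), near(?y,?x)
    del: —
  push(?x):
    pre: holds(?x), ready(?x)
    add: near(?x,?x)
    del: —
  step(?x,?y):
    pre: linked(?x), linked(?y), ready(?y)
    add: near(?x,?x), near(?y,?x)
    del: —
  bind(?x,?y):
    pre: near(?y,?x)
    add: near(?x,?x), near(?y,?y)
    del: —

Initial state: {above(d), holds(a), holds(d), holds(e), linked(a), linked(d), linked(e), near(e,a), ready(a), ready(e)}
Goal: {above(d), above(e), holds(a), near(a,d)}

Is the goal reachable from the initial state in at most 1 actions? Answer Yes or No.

No

1. step(d,a)  →  {above(d), holds(a), holds(d), holds(e), linked(a), linked(d), linked(e), near(a,d), near(d,d), near(e,a), ready(a), ready(e)}
2. tag(e,d)  →  {above(d), above(e), holds(a), holds(d), holds(e), linked(a), linked(d), linked(e), near(a,d), near(d,d), near(d,e), near(e,a), ready(a), ready(e)}
optimal plan length = 2; 2 > 1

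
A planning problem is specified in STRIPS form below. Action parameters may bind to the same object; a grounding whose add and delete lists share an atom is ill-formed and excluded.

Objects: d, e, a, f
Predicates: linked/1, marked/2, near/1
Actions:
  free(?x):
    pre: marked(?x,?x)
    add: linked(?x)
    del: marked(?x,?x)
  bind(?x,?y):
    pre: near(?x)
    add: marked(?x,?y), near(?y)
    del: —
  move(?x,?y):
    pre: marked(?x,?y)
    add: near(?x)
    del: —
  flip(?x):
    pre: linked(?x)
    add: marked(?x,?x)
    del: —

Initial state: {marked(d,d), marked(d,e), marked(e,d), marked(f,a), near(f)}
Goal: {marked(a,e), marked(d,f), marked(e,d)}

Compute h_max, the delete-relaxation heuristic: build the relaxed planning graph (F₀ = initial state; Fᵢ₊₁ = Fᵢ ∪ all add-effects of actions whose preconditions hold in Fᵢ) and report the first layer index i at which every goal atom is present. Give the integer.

F0 = init (5 atoms)
F1 = F0 ∪ {linked(d), marked(f,d), marked(f,e), marked(f,f), near(a), near(d), near(e)}  (12 atoms)
F2 = F1 ∪ {linked(f), marked(a,a), marked(a,d), marked(a,e), marked(a,f), marked(d,a), marked(d,f), marked(e,a), marked(e,e), marked(e,f)}  (22 atoms)
goal ⊆ F2  ⇒  h_max = 2

2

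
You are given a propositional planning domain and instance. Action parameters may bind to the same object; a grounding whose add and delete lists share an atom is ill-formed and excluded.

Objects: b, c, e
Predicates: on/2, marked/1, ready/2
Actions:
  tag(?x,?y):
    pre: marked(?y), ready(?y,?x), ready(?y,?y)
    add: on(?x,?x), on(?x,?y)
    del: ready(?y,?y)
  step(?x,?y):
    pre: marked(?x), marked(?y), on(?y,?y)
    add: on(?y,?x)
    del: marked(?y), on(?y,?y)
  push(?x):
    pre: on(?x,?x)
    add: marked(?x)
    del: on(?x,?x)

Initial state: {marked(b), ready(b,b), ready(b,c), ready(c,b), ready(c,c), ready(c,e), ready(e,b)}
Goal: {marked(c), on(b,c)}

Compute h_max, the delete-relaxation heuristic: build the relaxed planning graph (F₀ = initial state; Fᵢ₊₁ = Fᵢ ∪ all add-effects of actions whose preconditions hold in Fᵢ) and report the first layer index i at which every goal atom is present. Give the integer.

3

F0 = init (7 atoms)
F1 = F0 ∪ {on(b,b), on(c,b), on(c,c)}  (10 atoms)
F2 = F1 ∪ {marked(c)}  (11 atoms)
F3 = F2 ∪ {on(b,c), on(e,c), on(e,e)}  (14 atoms)
goal ⊆ F3  ⇒  h_max = 3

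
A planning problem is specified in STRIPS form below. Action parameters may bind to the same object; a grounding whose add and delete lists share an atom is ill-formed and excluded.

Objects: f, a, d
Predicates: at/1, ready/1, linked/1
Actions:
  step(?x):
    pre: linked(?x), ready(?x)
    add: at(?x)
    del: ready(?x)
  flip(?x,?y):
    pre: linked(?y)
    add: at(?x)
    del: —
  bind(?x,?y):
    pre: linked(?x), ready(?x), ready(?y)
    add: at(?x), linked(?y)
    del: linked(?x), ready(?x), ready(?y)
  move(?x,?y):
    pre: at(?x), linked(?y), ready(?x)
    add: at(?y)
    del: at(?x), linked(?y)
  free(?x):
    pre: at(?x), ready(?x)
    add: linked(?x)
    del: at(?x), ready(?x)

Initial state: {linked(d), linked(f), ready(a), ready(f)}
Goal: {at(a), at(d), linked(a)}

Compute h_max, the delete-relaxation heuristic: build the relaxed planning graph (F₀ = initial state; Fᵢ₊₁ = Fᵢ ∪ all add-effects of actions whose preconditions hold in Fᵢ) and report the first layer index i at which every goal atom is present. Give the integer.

F0 = init (4 atoms)
F1 = F0 ∪ {at(a), at(d), at(f), linked(a)}  (8 atoms)
goal ⊆ F1  ⇒  h_max = 1

1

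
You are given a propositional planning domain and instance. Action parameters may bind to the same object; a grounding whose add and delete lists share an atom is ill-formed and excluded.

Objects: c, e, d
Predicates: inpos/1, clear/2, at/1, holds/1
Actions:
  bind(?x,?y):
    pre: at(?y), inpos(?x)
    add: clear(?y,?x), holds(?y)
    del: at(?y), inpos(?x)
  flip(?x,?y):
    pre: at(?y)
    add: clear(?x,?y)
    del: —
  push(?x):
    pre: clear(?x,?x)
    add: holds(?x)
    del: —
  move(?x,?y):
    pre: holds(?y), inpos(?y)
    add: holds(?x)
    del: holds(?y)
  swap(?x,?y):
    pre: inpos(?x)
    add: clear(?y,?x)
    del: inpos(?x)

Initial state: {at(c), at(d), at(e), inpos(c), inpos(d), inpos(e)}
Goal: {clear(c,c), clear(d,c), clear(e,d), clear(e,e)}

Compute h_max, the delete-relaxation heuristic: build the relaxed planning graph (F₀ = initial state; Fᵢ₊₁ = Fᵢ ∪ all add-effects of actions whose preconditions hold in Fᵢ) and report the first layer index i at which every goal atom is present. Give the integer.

1

F0 = init (6 atoms)
F1 = F0 ∪ {clear(c,c), clear(c,d), clear(c,e), clear(d,c), clear(d,d), clear(d,e), clear(e,c), clear(e,d), clear(e,e), holds(c), holds(d), holds(e)}  (18 atoms)
goal ⊆ F1  ⇒  h_max = 1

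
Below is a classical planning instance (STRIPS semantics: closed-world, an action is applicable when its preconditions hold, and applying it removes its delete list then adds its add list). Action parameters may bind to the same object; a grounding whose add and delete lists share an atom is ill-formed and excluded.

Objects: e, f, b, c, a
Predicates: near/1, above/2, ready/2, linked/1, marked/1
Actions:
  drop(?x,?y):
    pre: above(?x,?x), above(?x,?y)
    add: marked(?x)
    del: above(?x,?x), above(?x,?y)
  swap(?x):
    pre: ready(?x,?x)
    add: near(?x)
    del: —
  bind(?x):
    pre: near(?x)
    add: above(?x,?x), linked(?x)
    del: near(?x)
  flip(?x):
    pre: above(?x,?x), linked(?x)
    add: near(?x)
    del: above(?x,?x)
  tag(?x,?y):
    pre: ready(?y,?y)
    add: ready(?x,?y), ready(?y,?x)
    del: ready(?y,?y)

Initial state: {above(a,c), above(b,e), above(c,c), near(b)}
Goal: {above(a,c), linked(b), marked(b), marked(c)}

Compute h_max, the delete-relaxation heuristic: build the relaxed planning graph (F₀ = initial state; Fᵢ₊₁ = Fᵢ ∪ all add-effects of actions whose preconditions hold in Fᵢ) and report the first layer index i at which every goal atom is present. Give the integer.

2

F0 = init (4 atoms)
F1 = F0 ∪ {above(b,b), linked(b), marked(c)}  (7 atoms)
F2 = F1 ∪ {marked(b)}  (8 atoms)
goal ⊆ F2  ⇒  h_max = 2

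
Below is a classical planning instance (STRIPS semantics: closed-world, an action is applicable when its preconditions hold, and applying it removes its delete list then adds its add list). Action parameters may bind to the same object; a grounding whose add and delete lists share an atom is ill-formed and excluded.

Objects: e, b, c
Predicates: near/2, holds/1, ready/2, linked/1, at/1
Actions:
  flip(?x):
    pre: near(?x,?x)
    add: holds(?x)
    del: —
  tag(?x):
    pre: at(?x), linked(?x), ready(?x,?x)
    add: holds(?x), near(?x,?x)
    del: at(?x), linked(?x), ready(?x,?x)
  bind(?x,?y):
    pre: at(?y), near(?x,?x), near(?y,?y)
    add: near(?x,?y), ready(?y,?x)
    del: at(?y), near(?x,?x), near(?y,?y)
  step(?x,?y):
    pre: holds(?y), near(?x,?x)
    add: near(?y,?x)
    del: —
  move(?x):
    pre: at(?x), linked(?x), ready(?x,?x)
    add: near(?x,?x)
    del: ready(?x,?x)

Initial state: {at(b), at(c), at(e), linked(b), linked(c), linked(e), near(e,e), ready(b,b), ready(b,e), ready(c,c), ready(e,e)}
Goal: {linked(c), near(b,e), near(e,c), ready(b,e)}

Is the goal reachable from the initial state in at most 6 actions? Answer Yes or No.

1. tag(b)  →  {at(c), at(e), holds(b), linked(c), linked(e), near(b,b), near(e,e), ready(b,e), ready(c,c), ready(e,e)}
2. step(e,b)  →  {at(c), at(e), holds(b), linked(c), linked(e), near(b,b), near(b,e), near(e,e), ready(b,e), ready(c,c), ready(e,e)}
3. move(c)  →  {at(c), at(e), holds(b), linked(c), linked(e), near(b,b), near(b,e), near(c,c), near(e,e), ready(b,e), ready(e,e)}
4. bind(e,c)  →  {at(e), holds(b), linked(c), linked(e), near(b,b), near(b,e), near(e,c), ready(b,e), ready(c,e), ready(e,e)}
optimal plan length = 4; 4 ≤ 6

Yes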